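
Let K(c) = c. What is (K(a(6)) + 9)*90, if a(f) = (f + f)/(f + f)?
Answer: 900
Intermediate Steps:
a(f) = 1 (a(f) = (2*f)/((2*f)) = (2*f)*(1/(2*f)) = 1)
(K(a(6)) + 9)*90 = (1 + 9)*90 = 10*90 = 900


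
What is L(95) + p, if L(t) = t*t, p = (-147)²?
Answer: 30634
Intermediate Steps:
p = 21609
L(t) = t²
L(95) + p = 95² + 21609 = 9025 + 21609 = 30634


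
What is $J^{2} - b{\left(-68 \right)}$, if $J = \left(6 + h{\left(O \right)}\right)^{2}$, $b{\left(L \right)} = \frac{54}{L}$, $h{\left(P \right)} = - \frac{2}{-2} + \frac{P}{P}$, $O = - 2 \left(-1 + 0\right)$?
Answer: $\frac{139291}{34} \approx 4096.8$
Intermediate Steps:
$O = 2$ ($O = \left(-2\right) \left(-1\right) = 2$)
$h{\left(P \right)} = 2$ ($h{\left(P \right)} = \left(-2\right) \left(- \frac{1}{2}\right) + 1 = 1 + 1 = 2$)
$J = 64$ ($J = \left(6 + 2\right)^{2} = 8^{2} = 64$)
$J^{2} - b{\left(-68 \right)} = 64^{2} - \frac{54}{-68} = 4096 - 54 \left(- \frac{1}{68}\right) = 4096 - - \frac{27}{34} = 4096 + \frac{27}{34} = \frac{139291}{34}$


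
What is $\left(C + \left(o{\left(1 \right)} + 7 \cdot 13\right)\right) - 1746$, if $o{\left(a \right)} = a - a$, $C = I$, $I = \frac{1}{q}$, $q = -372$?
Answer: $- \frac{615661}{372} \approx -1655.0$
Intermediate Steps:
$I = - \frac{1}{372}$ ($I = \frac{1}{-372} = - \frac{1}{372} \approx -0.0026882$)
$C = - \frac{1}{372} \approx -0.0026882$
$o{\left(a \right)} = 0$
$\left(C + \left(o{\left(1 \right)} + 7 \cdot 13\right)\right) - 1746 = \left(- \frac{1}{372} + \left(0 + 7 \cdot 13\right)\right) - 1746 = \left(- \frac{1}{372} + \left(0 + 91\right)\right) - 1746 = \left(- \frac{1}{372} + 91\right) - 1746 = \frac{33851}{372} - 1746 = - \frac{615661}{372}$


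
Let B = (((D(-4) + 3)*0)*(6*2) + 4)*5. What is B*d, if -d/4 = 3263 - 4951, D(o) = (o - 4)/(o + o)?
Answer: 135040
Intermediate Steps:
D(o) = (-4 + o)/(2*o) (D(o) = (-4 + o)/((2*o)) = (-4 + o)*(1/(2*o)) = (-4 + o)/(2*o))
d = 6752 (d = -4*(3263 - 4951) = -4*(-1688) = 6752)
B = 20 (B = ((((½)*(-4 - 4)/(-4) + 3)*0)*(6*2) + 4)*5 = ((((½)*(-¼)*(-8) + 3)*0)*12 + 4)*5 = (((1 + 3)*0)*12 + 4)*5 = ((4*0)*12 + 4)*5 = (0*12 + 4)*5 = (0 + 4)*5 = 4*5 = 20)
B*d = 20*6752 = 135040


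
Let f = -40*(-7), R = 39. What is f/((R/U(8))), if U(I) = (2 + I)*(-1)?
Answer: -2800/39 ≈ -71.795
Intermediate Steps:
U(I) = -2 - I
f = 280
f/((R/U(8))) = 280/((39/(-2 - 1*8))) = 280/((39/(-2 - 8))) = 280/((39/(-10))) = 280/((39*(-1/10))) = 280/(-39/10) = 280*(-10/39) = -2800/39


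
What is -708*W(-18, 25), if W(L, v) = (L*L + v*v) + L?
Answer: -659148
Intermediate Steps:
W(L, v) = L + L² + v² (W(L, v) = (L² + v²) + L = L + L² + v²)
-708*W(-18, 25) = -708*(-18 + (-18)² + 25²) = -708*(-18 + 324 + 625) = -708*931 = -659148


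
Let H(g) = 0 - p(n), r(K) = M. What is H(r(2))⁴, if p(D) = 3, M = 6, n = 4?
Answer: 81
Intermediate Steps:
r(K) = 6
H(g) = -3 (H(g) = 0 - 1*3 = 0 - 3 = -3)
H(r(2))⁴ = (-3)⁴ = 81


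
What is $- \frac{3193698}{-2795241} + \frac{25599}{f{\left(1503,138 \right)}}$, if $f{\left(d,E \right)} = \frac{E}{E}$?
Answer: $\frac{23852856019}{931747} \approx 25600.0$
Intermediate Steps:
$f{\left(d,E \right)} = 1$
$- \frac{3193698}{-2795241} + \frac{25599}{f{\left(1503,138 \right)}} = - \frac{3193698}{-2795241} + \frac{25599}{1} = \left(-3193698\right) \left(- \frac{1}{2795241}\right) + 25599 \cdot 1 = \frac{1064566}{931747} + 25599 = \frac{23852856019}{931747}$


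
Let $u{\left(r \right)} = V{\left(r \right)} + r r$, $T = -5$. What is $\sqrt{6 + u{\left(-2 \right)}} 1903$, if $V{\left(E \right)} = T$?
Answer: $1903 \sqrt{5} \approx 4255.2$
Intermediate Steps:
$V{\left(E \right)} = -5$
$u{\left(r \right)} = -5 + r^{2}$ ($u{\left(r \right)} = -5 + r r = -5 + r^{2}$)
$\sqrt{6 + u{\left(-2 \right)}} 1903 = \sqrt{6 - \left(5 - \left(-2\right)^{2}\right)} 1903 = \sqrt{6 + \left(-5 + 4\right)} 1903 = \sqrt{6 - 1} \cdot 1903 = \sqrt{5} \cdot 1903 = 1903 \sqrt{5}$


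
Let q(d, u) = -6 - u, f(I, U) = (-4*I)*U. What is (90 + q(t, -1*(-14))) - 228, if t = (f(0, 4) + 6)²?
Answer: -158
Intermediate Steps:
f(I, U) = -4*I*U
t = 36 (t = (-4*0*4 + 6)² = (0 + 6)² = 6² = 36)
(90 + q(t, -1*(-14))) - 228 = (90 + (-6 - (-1)*(-14))) - 228 = (90 + (-6 - 1*14)) - 228 = (90 + (-6 - 14)) - 228 = (90 - 20) - 228 = 70 - 228 = -158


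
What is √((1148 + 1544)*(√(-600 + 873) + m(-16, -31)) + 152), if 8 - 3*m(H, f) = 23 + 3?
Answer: 2*√(-4000 + 673*√273) ≈ 168.76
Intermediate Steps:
m(H, f) = -6 (m(H, f) = 8/3 - (23 + 3)/3 = 8/3 - ⅓*26 = 8/3 - 26/3 = -6)
√((1148 + 1544)*(√(-600 + 873) + m(-16, -31)) + 152) = √((1148 + 1544)*(√(-600 + 873) - 6) + 152) = √(2692*(√273 - 6) + 152) = √(2692*(-6 + √273) + 152) = √((-16152 + 2692*√273) + 152) = √(-16000 + 2692*√273)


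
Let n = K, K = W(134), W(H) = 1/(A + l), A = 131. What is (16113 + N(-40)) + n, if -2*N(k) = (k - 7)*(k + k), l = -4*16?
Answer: 953612/67 ≈ 14233.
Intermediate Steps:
l = -64
W(H) = 1/67 (W(H) = 1/(131 - 64) = 1/67)
K = 1/67 ≈ 0.014925
N(k) = -k*(-7 + k) (N(k) = -(k - 7)*(k + k)/2 = -(-7 + k)*2*k/2 = -k*(-7 + k))
n = 1/67 ≈ 0.014925
(16113 + N(-40)) + n = (16113 - 40*(7 - 1*(-40))) + 1/67 = (16113 - 40*(7 + 40)) + 1/67 = (16113 - 40*47) + 1/67 = (16113 - 1880) + 1/67 = 14233 + 1/67 = 953612/67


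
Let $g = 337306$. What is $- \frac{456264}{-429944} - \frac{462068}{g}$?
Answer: $- \frac{2797673713}{9063918179} \approx -0.30866$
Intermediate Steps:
$- \frac{456264}{-429944} - \frac{462068}{g} = - \frac{456264}{-429944} - \frac{462068}{337306} = \left(-456264\right) \left(- \frac{1}{429944}\right) - \frac{231034}{168653} = \frac{57033}{53743} - \frac{231034}{168653} = - \frac{2797673713}{9063918179}$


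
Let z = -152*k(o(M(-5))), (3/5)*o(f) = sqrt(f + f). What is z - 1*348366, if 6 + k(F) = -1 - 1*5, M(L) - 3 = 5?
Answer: -346542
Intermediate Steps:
M(L) = 8 (M(L) = 3 + 5 = 8)
o(f) = 5*sqrt(2)*sqrt(f)/3 (o(f) = 5*sqrt(f + f)/3 = 5*sqrt(2*f)/3 = 5*(sqrt(2)*sqrt(f))/3 = 5*sqrt(2)*sqrt(f)/3)
k(F) = -12 (k(F) = -6 + (-1 - 1*5) = -6 + (-1 - 5) = -6 - 6 = -12)
z = 1824 (z = -152*(-12) = 1824)
z - 1*348366 = 1824 - 1*348366 = 1824 - 348366 = -346542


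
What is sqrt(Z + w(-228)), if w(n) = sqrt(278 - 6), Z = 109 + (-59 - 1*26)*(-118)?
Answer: sqrt(10139 + 4*sqrt(17)) ≈ 100.77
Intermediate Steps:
Z = 10139 (Z = 109 + (-59 - 26)*(-118) = 109 - 85*(-118) = 109 + 10030 = 10139)
w(n) = 4*sqrt(17) (w(n) = sqrt(272) = 4*sqrt(17))
sqrt(Z + w(-228)) = sqrt(10139 + 4*sqrt(17))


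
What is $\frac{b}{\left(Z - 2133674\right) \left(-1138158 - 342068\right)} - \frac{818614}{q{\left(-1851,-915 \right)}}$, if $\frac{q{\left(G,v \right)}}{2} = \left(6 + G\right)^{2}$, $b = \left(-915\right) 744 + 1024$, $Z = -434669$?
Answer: $- \frac{778038115668726713}{6470588723152704975} \approx -0.12024$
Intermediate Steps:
$b = -679736$ ($b = -680760 + 1024 = -679736$)
$q{\left(G,v \right)} = 2 \left(6 + G\right)^{2}$
$\frac{b}{\left(Z - 2133674\right) \left(-1138158 - 342068\right)} - \frac{818614}{q{\left(-1851,-915 \right)}} = - \frac{679736}{\left(-434669 - 2133674\right) \left(-1138158 - 342068\right)} - \frac{818614}{2 \left(6 - 1851\right)^{2}} = - \frac{679736}{\left(-2568343\right) \left(-1480226\right)} - \frac{818614}{2 \left(-1845\right)^{2}} = - \frac{679736}{3801728085518} - \frac{818614}{2 \cdot 3404025} = \left(-679736\right) \frac{1}{3801728085518} - \frac{818614}{6808050} = - \frac{339868}{1900864042759} - \frac{409307}{3404025} = - \frac{778038115668726713}{6470588723152704975}$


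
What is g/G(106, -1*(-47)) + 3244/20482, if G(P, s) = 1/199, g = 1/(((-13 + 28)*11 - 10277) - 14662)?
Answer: 38145469/253710534 ≈ 0.15035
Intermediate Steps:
g = -1/24774 (g = 1/((15*11 - 10277) - 14662) = 1/((165 - 10277) - 14662) = 1/(-10112 - 14662) = 1/(-24774) = -1/24774 ≈ -4.0365e-5)
G(P, s) = 1/199
g/G(106, -1*(-47)) + 3244/20482 = -1/(24774*1/199) + 3244/20482 = -1/24774*199 + 3244*(1/20482) = -199/24774 + 1622/10241 = 38145469/253710534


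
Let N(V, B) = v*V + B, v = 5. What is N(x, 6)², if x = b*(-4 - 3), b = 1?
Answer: 841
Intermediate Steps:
x = -7 (x = 1*(-4 - 3) = 1*(-7) = -7)
N(V, B) = B + 5*V (N(V, B) = 5*V + B = B + 5*V)
N(x, 6)² = (6 + 5*(-7))² = (6 - 35)² = (-29)² = 841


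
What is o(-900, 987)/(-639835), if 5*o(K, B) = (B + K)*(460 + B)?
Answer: -125889/3199175 ≈ -0.039350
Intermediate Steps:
o(K, B) = (460 + B)*(B + K)/5 (o(K, B) = ((B + K)*(460 + B))/5 = ((460 + B)*(B + K))/5 = (460 + B)*(B + K)/5)
o(-900, 987)/(-639835) = (92*987 + 92*(-900) + (⅕)*987² + (⅕)*987*(-900))/(-639835) = (90804 - 82800 + (⅕)*974169 - 177660)*(-1/639835) = (90804 - 82800 + 974169/5 - 177660)*(-1/639835) = (125889/5)*(-1/639835) = -125889/3199175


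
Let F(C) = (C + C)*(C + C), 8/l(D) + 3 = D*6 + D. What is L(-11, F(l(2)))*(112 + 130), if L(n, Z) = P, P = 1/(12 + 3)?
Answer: 242/15 ≈ 16.133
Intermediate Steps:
l(D) = 8/(-3 + 7*D) (l(D) = 8/(-3 + (D*6 + D)) = 8/(-3 + (6*D + D)) = 8/(-3 + 7*D))
F(C) = 4*C² (F(C) = (2*C)*(2*C) = 4*C²)
P = 1/15 ≈ 0.066667
L(n, Z) = 1/15
L(-11, F(l(2)))*(112 + 130) = (112 + 130)/15 = (1/15)*242 = 242/15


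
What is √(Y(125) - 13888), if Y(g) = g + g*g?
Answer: 7*√38 ≈ 43.151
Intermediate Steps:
Y(g) = g + g²
√(Y(125) - 13888) = √(125*(1 + 125) - 13888) = √(125*126 - 13888) = √(15750 - 13888) = √1862 = 7*√38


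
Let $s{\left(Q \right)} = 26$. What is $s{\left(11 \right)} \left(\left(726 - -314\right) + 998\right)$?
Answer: $52988$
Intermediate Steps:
$s{\left(11 \right)} \left(\left(726 - -314\right) + 998\right) = 26 \left(\left(726 - -314\right) + 998\right) = 26 \left(\left(726 + 314\right) + 998\right) = 26 \left(1040 + 998\right) = 26 \cdot 2038 = 52988$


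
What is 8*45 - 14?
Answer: 346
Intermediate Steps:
8*45 - 14 = 360 - 14 = 346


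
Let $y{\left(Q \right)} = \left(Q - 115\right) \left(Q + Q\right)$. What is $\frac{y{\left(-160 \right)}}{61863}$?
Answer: $\frac{88000}{61863} \approx 1.4225$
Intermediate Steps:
$y{\left(Q \right)} = 2 Q \left(-115 + Q\right)$ ($y{\left(Q \right)} = \left(-115 + Q\right) 2 Q = 2 Q \left(-115 + Q\right)$)
$\frac{y{\left(-160 \right)}}{61863} = \frac{2 \left(-160\right) \left(-115 - 160\right)}{61863} = 2 \left(-160\right) \left(-275\right) \frac{1}{61863} = 88000 \cdot \frac{1}{61863} = \frac{88000}{61863}$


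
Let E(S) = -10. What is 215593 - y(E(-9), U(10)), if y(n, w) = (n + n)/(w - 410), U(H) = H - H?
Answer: 8839311/41 ≈ 2.1559e+5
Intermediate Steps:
U(H) = 0
y(n, w) = 2*n/(-410 + w) (y(n, w) = (2*n)/(-410 + w) = 2*n/(-410 + w))
215593 - y(E(-9), U(10)) = 215593 - 2*(-10)/(-410 + 0) = 215593 - 2*(-10)/(-410) = 215593 - 2*(-10)*(-1)/410 = 215593 - 1*2/41 = 215593 - 2/41 = 8839311/41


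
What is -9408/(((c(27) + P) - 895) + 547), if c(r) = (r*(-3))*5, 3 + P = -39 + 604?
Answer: 9408/191 ≈ 49.257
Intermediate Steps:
P = 562 (P = -3 + (-39 + 604) = -3 + 565 = 562)
c(r) = -15*r (c(r) = -3*r*5 = -15*r)
-9408/(((c(27) + P) - 895) + 547) = -9408/(((-15*27 + 562) - 895) + 547) = -9408/(((-405 + 562) - 895) + 547) = -9408/((157 - 895) + 547) = -9408/(-738 + 547) = -9408/(-191) = -9408*(-1/191) = 9408/191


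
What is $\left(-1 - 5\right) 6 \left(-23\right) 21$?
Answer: $17388$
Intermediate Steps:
$\left(-1 - 5\right) 6 \left(-23\right) 21 = \left(-6\right) 6 \left(-23\right) 21 = \left(-36\right) \left(-23\right) 21 = 828 \cdot 21 = 17388$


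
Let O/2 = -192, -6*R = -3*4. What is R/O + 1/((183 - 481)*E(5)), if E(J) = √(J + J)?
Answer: -1/192 - √10/2980 ≈ -0.0062695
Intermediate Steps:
E(J) = √2*√J (E(J) = √(2*J) = √2*√J)
R = 2 (R = -(-1)*4/2 = -⅙*(-12) = 2)
O = -384 (O = 2*(-192) = -384)
R/O + 1/((183 - 481)*E(5)) = 2/(-384) + 1/((183 - 481)*((√2*√5))) = 2*(-1/384) + 1/((-298)*(√10)) = -1/192 - √10/2980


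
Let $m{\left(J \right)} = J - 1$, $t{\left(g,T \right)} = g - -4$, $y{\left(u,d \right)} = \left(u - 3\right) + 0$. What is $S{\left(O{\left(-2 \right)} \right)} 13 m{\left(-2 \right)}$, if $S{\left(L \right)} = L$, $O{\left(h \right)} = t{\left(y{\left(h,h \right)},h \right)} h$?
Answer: $-78$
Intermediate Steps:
$y{\left(u,d \right)} = -3 + u$ ($y{\left(u,d \right)} = \left(-3 + u\right) + 0 = -3 + u$)
$t{\left(g,T \right)} = 4 + g$ ($t{\left(g,T \right)} = g + 4 = 4 + g$)
$O{\left(h \right)} = h \left(1 + h\right)$ ($O{\left(h \right)} = \left(4 + \left(-3 + h\right)\right) h = \left(1 + h\right) h = h \left(1 + h\right)$)
$m{\left(J \right)} = -1 + J$
$S{\left(O{\left(-2 \right)} \right)} 13 m{\left(-2 \right)} = - 2 \left(1 - 2\right) 13 \left(-1 - 2\right) = \left(-2\right) \left(-1\right) 13 \left(-3\right) = 2 \cdot 13 \left(-3\right) = 26 \left(-3\right) = -78$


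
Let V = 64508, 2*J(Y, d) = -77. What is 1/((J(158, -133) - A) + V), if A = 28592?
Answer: 2/71755 ≈ 2.7873e-5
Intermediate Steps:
J(Y, d) = -77/2 (J(Y, d) = (½)*(-77) = -77/2)
1/((J(158, -133) - A) + V) = 1/((-77/2 - 1*28592) + 64508) = 1/((-77/2 - 28592) + 64508) = 1/(-57261/2 + 64508) = 1/(71755/2) = 2/71755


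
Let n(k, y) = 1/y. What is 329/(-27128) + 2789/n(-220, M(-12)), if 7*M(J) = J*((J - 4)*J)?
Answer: -174320623871/189896 ≈ -9.1798e+5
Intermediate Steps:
M(J) = J**2*(-4 + J)/7 (M(J) = (J*((J - 4)*J))/7 = (J*((-4 + J)*J))/7 = (J*(J*(-4 + J)))/7 = (J**2*(-4 + J))/7 = J**2*(-4 + J)/7)
329/(-27128) + 2789/n(-220, M(-12)) = 329/(-27128) + 2789/(1/((1/7)*(-12)**2*(-4 - 12))) = 329*(-1/27128) + 2789/(1/((1/7)*144*(-16))) = -329/27128 + 2789/(1/(-2304/7)) = -329/27128 + 2789/(-7/2304) = -329/27128 + 2789*(-2304/7) = -329/27128 - 6425856/7 = -174320623871/189896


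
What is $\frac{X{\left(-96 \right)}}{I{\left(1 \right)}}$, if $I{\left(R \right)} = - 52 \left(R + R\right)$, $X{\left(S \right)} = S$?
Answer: $\frac{12}{13} \approx 0.92308$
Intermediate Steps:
$I{\left(R \right)} = - 104 R$ ($I{\left(R \right)} = - 52 \cdot 2 R = - 104 R$)
$\frac{X{\left(-96 \right)}}{I{\left(1 \right)}} = - \frac{96}{\left(-104\right) 1} = - \frac{96}{-104} = \left(-96\right) \left(- \frac{1}{104}\right) = \frac{12}{13}$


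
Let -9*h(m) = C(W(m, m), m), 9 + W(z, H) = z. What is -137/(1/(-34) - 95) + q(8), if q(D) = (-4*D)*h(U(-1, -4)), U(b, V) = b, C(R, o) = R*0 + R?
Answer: -110222/3231 ≈ -34.114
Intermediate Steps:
W(z, H) = -9 + z
C(R, o) = R (C(R, o) = 0 + R = R)
h(m) = 1 - m/9 (h(m) = -(-9 + m)/9 = 1 - m/9)
q(D) = -40*D/9 (q(D) = (-4*D)*(1 - 1/9*(-1)) = (-4*D)*(1 + 1/9) = -4*D*(10/9) = -40*D/9)
-137/(1/(-34) - 95) + q(8) = -137/(1/(-34) - 95) - 40/9*8 = -137/(-1/34 - 95) - 320/9 = -137/(-3231/34) - 320/9 = -34/3231*(-137) - 320/9 = 4658/3231 - 320/9 = -110222/3231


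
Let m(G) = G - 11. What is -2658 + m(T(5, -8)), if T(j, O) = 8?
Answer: -2661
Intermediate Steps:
m(G) = -11 + G
-2658 + m(T(5, -8)) = -2658 + (-11 + 8) = -2658 - 3 = -2661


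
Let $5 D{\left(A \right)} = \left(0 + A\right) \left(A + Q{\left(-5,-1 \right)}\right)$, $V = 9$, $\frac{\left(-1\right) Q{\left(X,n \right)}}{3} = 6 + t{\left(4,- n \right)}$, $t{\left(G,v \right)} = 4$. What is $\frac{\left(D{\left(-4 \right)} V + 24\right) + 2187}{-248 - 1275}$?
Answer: $- \frac{12279}{7615} \approx -1.6125$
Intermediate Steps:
$Q{\left(X,n \right)} = -30$ ($Q{\left(X,n \right)} = - 3 \left(6 + 4\right) = \left(-3\right) 10 = -30$)
$D{\left(A \right)} = \frac{A \left(-30 + A\right)}{5}$ ($D{\left(A \right)} = \frac{\left(0 + A\right) \left(A - 30\right)}{5} = \frac{A \left(-30 + A\right)}{5}$)
$\frac{\left(D{\left(-4 \right)} V + 24\right) + 2187}{-248 - 1275} = \frac{\left(\frac{1}{5} \left(-4\right) \left(-30 - 4\right) 9 + 24\right) + 2187}{-248 - 1275} = \frac{\left(\frac{1}{5} \left(-4\right) \left(-34\right) 9 + 24\right) + 2187}{-1523} = \left(\left(\frac{136}{5} \cdot 9 + 24\right) + 2187\right) \left(- \frac{1}{1523}\right) = \left(\left(\frac{1224}{5} + 24\right) + 2187\right) \left(- \frac{1}{1523}\right) = \left(\frac{1344}{5} + 2187\right) \left(- \frac{1}{1523}\right) = \frac{12279}{5} \left(- \frac{1}{1523}\right) = - \frac{12279}{7615}$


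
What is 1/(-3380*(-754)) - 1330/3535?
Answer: -96843659/257400520 ≈ -0.37624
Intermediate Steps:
1/(-3380*(-754)) - 1330/3535 = -1/3380*(-1/754) - 1330*1/3535 = 1/2548520 - 38/101 = -96843659/257400520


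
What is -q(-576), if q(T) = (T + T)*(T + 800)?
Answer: 258048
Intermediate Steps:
q(T) = 2*T*(800 + T) (q(T) = (2*T)*(800 + T) = 2*T*(800 + T))
-q(-576) = -2*(-576)*(800 - 576) = -2*(-576)*224 = -1*(-258048) = 258048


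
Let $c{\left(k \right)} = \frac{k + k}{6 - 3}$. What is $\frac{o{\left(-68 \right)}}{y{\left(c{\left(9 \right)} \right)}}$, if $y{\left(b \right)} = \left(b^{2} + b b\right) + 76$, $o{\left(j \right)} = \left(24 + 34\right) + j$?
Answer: $- \frac{5}{74} \approx -0.067568$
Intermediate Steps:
$o{\left(j \right)} = 58 + j$
$c{\left(k \right)} = \frac{2 k}{3}$
$y{\left(b \right)} = 76 + 2 b^{2}$ ($y{\left(b \right)} = \left(b^{2} + b^{2}\right) + 76 = 2 b^{2} + 76 = 76 + 2 b^{2}$)
$\frac{o{\left(-68 \right)}}{y{\left(c{\left(9 \right)} \right)}} = \frac{58 - 68}{76 + 2 \left(\frac{2}{3} \cdot 9\right)^{2}} = - \frac{10}{76 + 2 \cdot 6^{2}} = - \frac{10}{76 + 2 \cdot 36} = - \frac{10}{76 + 72} = - \frac{10}{148} = \left(-10\right) \frac{1}{148} = - \frac{5}{74}$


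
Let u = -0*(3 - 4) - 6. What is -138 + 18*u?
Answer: -246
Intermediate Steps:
u = -6 (u = -0*(-1) - 6 = -5*0 - 6 = 0 - 6 = -6)
-138 + 18*u = -138 + 18*(-6) = -138 - 108 = -246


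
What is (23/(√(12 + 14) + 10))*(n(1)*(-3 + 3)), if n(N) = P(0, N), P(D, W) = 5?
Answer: 0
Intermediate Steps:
n(N) = 5
(23/(√(12 + 14) + 10))*(n(1)*(-3 + 3)) = (23/(√(12 + 14) + 10))*(5*(-3 + 3)) = (23/(√26 + 10))*(5*0) = (23/(10 + √26))*0 = 0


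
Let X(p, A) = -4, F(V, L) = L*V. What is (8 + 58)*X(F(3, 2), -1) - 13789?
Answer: -14053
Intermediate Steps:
(8 + 58)*X(F(3, 2), -1) - 13789 = (8 + 58)*(-4) - 13789 = 66*(-4) - 13789 = -264 - 13789 = -14053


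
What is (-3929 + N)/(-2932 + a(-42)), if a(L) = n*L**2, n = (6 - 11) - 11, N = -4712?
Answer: 8641/31156 ≈ 0.27735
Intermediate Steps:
n = -16 (n = -5 - 11 = -16)
a(L) = -16*L**2
(-3929 + N)/(-2932 + a(-42)) = (-3929 - 4712)/(-2932 - 16*(-42)**2) = -8641/(-2932 - 16*1764) = -8641/(-2932 - 28224) = -8641/(-31156) = -8641*(-1/31156) = 8641/31156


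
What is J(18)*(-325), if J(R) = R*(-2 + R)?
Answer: -93600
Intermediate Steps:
J(18)*(-325) = (18*(-2 + 18))*(-325) = (18*16)*(-325) = 288*(-325) = -93600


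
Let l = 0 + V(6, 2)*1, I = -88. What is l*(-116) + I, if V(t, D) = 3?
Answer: -436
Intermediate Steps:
l = 3 (l = 0 + 3*1 = 0 + 3 = 3)
l*(-116) + I = 3*(-116) - 88 = -348 - 88 = -436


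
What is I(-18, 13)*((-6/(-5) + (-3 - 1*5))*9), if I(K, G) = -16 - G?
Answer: 8874/5 ≈ 1774.8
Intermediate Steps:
I(-18, 13)*((-6/(-5) + (-3 - 1*5))*9) = (-16 - 1*13)*((-6/(-5) + (-3 - 1*5))*9) = (-16 - 13)*((-6*(-⅕) + (-3 - 5))*9) = -29*(6/5 - 8)*9 = -(-986)*9/5 = -29*(-306/5) = 8874/5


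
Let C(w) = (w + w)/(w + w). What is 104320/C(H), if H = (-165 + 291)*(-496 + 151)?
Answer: 104320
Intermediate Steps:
H = -43470 (H = 126*(-345) = -43470)
C(w) = 1 (C(w) = (2*w)/((2*w)) = (2*w)*(1/(2*w)) = 1)
104320/C(H) = 104320/1 = 104320*1 = 104320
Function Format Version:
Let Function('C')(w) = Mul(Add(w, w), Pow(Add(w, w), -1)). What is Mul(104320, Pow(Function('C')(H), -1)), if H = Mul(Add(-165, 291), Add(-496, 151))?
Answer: 104320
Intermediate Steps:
H = -43470 (H = Mul(126, -345) = -43470)
Function('C')(w) = 1 (Function('C')(w) = Mul(Mul(2, w), Pow(Mul(2, w), -1)) = Mul(Mul(2, w), Mul(Rational(1, 2), Pow(w, -1))) = 1)
Mul(104320, Pow(Function('C')(H), -1)) = Mul(104320, Pow(1, -1)) = Mul(104320, 1) = 104320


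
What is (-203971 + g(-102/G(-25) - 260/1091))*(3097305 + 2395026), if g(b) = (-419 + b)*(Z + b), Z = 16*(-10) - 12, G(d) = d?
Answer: -548157034356570889731/743925625 ≈ -7.3684e+11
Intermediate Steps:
Z = -172 (Z = -160 - 12 = -172)
g(b) = (-419 + b)*(-172 + b)
(-203971 + g(-102/G(-25) - 260/1091))*(3097305 + 2395026) = (-203971 + (72068 + (-102/(-25) - 260/1091)**2 - 591*(-102/(-25) - 260/1091)))*(3097305 + 2395026) = (-203971 + (72068 + (-102*(-1/25) - 260*1/1091)**2 - 591*(-102*(-1/25) - 260*1/1091)))*5492331 = (-203971 + (72068 + (102/25 - 260/1091)**2 - 591*(102/25 - 260/1091)))*5492331 = (-203971 + (72068 + (104782/27275)**2 - 591*104782/27275))*5492331 = (-203971 + (72068 + 10979267524/743925625 - 61926162/27275))*5492331 = (-203971 + 51935175141474/743925625)*5492331 = -99804078515401/743925625*5492331 = -548157034356570889731/743925625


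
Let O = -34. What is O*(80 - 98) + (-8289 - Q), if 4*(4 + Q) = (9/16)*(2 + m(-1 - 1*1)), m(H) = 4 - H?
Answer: -61393/8 ≈ -7674.1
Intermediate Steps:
Q = -23/8 (Q = -4 + ((9/16)*(2 + (4 - (-1 - 1*1))))/4 = -4 + ((9*(1/16))*(2 + (4 - (-1 - 1))))/4 = -4 + (9*(2 + (4 - 1*(-2)))/16)/4 = -4 + (9*(2 + (4 + 2))/16)/4 = -4 + (9*(2 + 6)/16)/4 = -4 + ((9/16)*8)/4 = -4 + (¼)*(9/2) = -4 + 9/8 = -23/8 ≈ -2.8750)
O*(80 - 98) + (-8289 - Q) = -34*(80 - 98) + (-8289 - 1*(-23/8)) = -34*(-18) + (-8289 + 23/8) = 612 - 66289/8 = -61393/8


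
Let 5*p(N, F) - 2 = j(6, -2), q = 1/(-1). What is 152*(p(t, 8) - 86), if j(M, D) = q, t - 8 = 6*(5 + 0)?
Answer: -65208/5 ≈ -13042.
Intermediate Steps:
t = 38 (t = 8 + 6*(5 + 0) = 8 + 6*5 = 8 + 30 = 38)
q = -1
j(M, D) = -1
p(N, F) = 1/5 (p(N, F) = 2/5 + (1/5)*(-1) = 2/5 - 1/5 = 1/5)
152*(p(t, 8) - 86) = 152*(1/5 - 86) = 152*(-429/5) = -65208/5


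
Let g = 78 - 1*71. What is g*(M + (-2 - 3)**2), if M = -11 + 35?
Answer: 343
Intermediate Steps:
M = 24
g = 7 (g = 78 - 71 = 7)
g*(M + (-2 - 3)**2) = 7*(24 + (-2 - 3)**2) = 7*(24 + (-5)**2) = 7*(24 + 25) = 7*49 = 343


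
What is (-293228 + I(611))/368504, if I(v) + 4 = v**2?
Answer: 80089/368504 ≈ 0.21734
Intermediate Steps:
I(v) = -4 + v**2
(-293228 + I(611))/368504 = (-293228 + (-4 + 611**2))/368504 = (-293228 + (-4 + 373321))*(1/368504) = (-293228 + 373317)*(1/368504) = 80089*(1/368504) = 80089/368504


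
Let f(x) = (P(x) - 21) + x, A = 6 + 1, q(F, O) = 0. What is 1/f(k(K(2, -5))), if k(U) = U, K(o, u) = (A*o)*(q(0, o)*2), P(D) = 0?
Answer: -1/21 ≈ -0.047619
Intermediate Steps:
A = 7
K(o, u) = 0 (K(o, u) = (7*o)*(0*2) = (7*o)*0 = 0)
f(x) = -21 + x (f(x) = (0 - 21) + x = -21 + x)
1/f(k(K(2, -5))) = 1/(-21 + 0) = 1/(-21) = -1/21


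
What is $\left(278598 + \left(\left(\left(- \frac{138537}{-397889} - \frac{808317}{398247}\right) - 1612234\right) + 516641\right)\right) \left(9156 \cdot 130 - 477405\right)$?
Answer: $- \frac{30762871272189524794875}{52819366861} \approx -5.8242 \cdot 10^{11}$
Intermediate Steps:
$\left(278598 + \left(\left(\left(- \frac{138537}{-397889} - \frac{808317}{398247}\right) - 1612234\right) + 516641\right)\right) \left(9156 \cdot 130 - 477405\right) = \left(278598 + \left(\left(\left(\left(-138537\right) \left(- \frac{1}{397889}\right) - \frac{269439}{132749}\right) - 1612234\right) + 516641\right)\right) \left(1190280 - 477405\right) = \left(278598 + \left(\left(\left(\frac{138537}{397889} - \frac{269439}{132749}\right) - 1612234\right) + 516641\right)\right) 712875 = \left(278598 + \left(\left(- \frac{88816166058}{52819366861} - 1612234\right) + 516641\right)\right) 712875 = \left(278598 + \left(- \frac{85157267927943532}{52819366861} + 516641\right)\right) 712875 = \left(278598 - \frac{57868617413509631}{52819366861}\right) 712875 = \left(- \frac{43153247444768753}{52819366861}\right) 712875 = - \frac{30762871272189524794875}{52819366861}$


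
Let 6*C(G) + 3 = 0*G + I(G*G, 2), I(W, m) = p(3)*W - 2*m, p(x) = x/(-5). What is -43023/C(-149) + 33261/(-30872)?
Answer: 18814867581/1028624168 ≈ 18.291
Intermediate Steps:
p(x) = -x/5 (p(x) = x*(-1/5) = -x/5)
I(W, m) = -2*m - 3*W/5 (I(W, m) = (-1/5*3)*W - 2*m = -3*W/5 - 2*m = -2*m - 3*W/5)
C(G) = -7/6 - G**2/10 (C(G) = -1/2 + (0*G + (-2*2 - 3*G*G/5))/6 = -1/2 + (0 + (-4 - 3*G**2/5))/6 = -1/2 + (-4 - 3*G**2/5)/6 = -1/2 + (-2/3 - G**2/10) = -7/6 - G**2/10)
-43023/C(-149) + 33261/(-30872) = -43023/(-7/6 - 1/10*(-149)**2) + 33261/(-30872) = -43023/(-7/6 - 1/10*22201) + 33261*(-1/30872) = -43023/(-7/6 - 22201/10) - 33261/30872 = -43023/(-33319/15) - 33261/30872 = -43023*(-15/33319) - 33261/30872 = 645345/33319 - 33261/30872 = 18814867581/1028624168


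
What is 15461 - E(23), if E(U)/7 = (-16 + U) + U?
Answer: 15251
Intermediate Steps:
E(U) = -112 + 14*U (E(U) = 7*((-16 + U) + U) = 7*(-16 + 2*U) = -112 + 14*U)
15461 - E(23) = 15461 - (-112 + 14*23) = 15461 - (-112 + 322) = 15461 - 1*210 = 15461 - 210 = 15251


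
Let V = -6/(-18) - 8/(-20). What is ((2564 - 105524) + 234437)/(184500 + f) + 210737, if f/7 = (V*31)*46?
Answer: 606355963729/2877302 ≈ 2.1074e+5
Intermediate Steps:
V = 11/15 (V = -6*(-1/18) - 8*(-1/20) = ⅓ + ⅖ = 11/15 ≈ 0.73333)
f = 109802/15 (f = 7*(((11/15)*31)*46) = 7*((341/15)*46) = 7*(15686/15) = 109802/15 ≈ 7320.1)
((2564 - 105524) + 234437)/(184500 + f) + 210737 = ((2564 - 105524) + 234437)/(184500 + 109802/15) + 210737 = (-102960 + 234437)/(2877302/15) + 210737 = 131477*(15/2877302) + 210737 = 1972155/2877302 + 210737 = 606355963729/2877302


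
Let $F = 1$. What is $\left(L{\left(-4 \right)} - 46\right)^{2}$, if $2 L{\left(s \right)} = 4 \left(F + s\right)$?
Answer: $2704$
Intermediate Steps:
$L{\left(s \right)} = 2 + 2 s$ ($L{\left(s \right)} = \frac{4 \left(1 + s\right)}{2} = \frac{4 + 4 s}{2} = 2 + 2 s$)
$\left(L{\left(-4 \right)} - 46\right)^{2} = \left(\left(2 + 2 \left(-4\right)\right) - 46\right)^{2} = \left(\left(2 - 8\right) - 46\right)^{2} = \left(-6 - 46\right)^{2} = \left(-52\right)^{2} = 2704$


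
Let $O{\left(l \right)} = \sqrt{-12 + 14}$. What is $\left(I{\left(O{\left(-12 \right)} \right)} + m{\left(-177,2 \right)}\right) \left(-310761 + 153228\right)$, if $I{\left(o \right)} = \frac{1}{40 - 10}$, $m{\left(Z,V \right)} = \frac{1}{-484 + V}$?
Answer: $- \frac{5933743}{1205} \approx -4924.3$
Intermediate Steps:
$O{\left(l \right)} = \sqrt{2}$
$I{\left(o \right)} = \frac{1}{30}$
$\left(I{\left(O{\left(-12 \right)} \right)} + m{\left(-177,2 \right)}\right) \left(-310761 + 153228\right) = \left(\frac{1}{30} + \frac{1}{-484 + 2}\right) \left(-310761 + 153228\right) = \left(\frac{1}{30} + \frac{1}{-482}\right) \left(-157533\right) = \left(\frac{1}{30} - \frac{1}{482}\right) \left(-157533\right) = \frac{113}{3615} \left(-157533\right) = - \frac{5933743}{1205}$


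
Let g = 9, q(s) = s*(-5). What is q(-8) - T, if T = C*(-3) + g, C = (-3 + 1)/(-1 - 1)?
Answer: 34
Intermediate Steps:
q(s) = -5*s
C = 1 (C = -2/(-2) = -2*(-1/2) = 1)
T = 6 (T = 1*(-3) + 9 = -3 + 9 = 6)
q(-8) - T = -5*(-8) - 1*6 = 40 - 6 = 34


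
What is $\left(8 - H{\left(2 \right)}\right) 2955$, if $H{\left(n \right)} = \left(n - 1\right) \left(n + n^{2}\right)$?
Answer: $5910$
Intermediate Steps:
$H{\left(n \right)} = \left(-1 + n\right) \left(n + n^{2}\right)$
$\left(8 - H{\left(2 \right)}\right) 2955 = \left(8 - \left(2^{3} - 2\right)\right) 2955 = \left(8 - \left(8 - 2\right)\right) 2955 = \left(8 - 6\right) 2955 = 2 \cdot 2955 = 5910$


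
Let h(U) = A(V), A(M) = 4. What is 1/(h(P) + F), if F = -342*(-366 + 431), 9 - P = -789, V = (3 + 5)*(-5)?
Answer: -1/22226 ≈ -4.4992e-5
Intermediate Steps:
V = -40 (V = 8*(-5) = -40)
P = 798 (P = 9 - 1*(-789) = 9 + 789 = 798)
F = -22230 (F = -342*65 = -22230)
h(U) = 4
1/(h(P) + F) = 1/(4 - 22230) = 1/(-22226) = -1/22226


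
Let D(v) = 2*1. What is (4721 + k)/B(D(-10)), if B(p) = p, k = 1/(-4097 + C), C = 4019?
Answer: 368237/156 ≈ 2360.5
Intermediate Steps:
k = -1/78 (k = 1/(-4097 + 4019) = 1/(-78) = -1/78 ≈ -0.012821)
D(v) = 2
(4721 + k)/B(D(-10)) = (4721 - 1/78)/2 = (368237/78)*(1/2) = 368237/156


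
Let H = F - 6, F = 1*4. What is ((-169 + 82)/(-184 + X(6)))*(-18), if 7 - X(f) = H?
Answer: -1566/175 ≈ -8.9486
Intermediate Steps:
F = 4
H = -2 (H = 4 - 6 = -2)
X(f) = 9 (X(f) = 7 - 1*(-2) = 7 + 2 = 9)
((-169 + 82)/(-184 + X(6)))*(-18) = ((-169 + 82)/(-184 + 9))*(-18) = -87/(-175)*(-18) = -87*(-1/175)*(-18) = (87/175)*(-18) = -1566/175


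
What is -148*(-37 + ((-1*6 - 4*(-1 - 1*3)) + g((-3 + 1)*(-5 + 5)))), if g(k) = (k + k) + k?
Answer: 3996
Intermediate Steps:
g(k) = 3*k (g(k) = 2*k + k = 3*k)
-148*(-37 + ((-1*6 - 4*(-1 - 1*3)) + g((-3 + 1)*(-5 + 5)))) = -148*(-37 + ((-1*6 - 4*(-1 - 1*3)) + 3*((-3 + 1)*(-5 + 5)))) = -148*(-37 + ((-6 - 4*(-1 - 3)) + 3*(-2*0))) = -148*(-37 + ((-6 - 4*(-4)) + 3*0)) = -148*(-37 + ((-6 - 2*(-8)) + 0)) = -148*(-37 + ((-6 + 16) + 0)) = -148*(-37 + (10 + 0)) = -148*(-37 + 10) = -148*(-27) = 3996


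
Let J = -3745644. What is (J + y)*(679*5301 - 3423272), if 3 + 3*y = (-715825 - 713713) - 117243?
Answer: -2251301873612/3 ≈ -7.5043e+11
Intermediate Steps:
y = -1546784/3 (y = -1 + ((-715825 - 713713) - 117243)/3 = -1 + (-1429538 - 117243)/3 = -1 + (1/3)*(-1546781) = -1 - 1546781/3 = -1546784/3 ≈ -5.1559e+5)
(J + y)*(679*5301 - 3423272) = (-3745644 - 1546784/3)*(679*5301 - 3423272) = -12783716*(3599379 - 3423272)/3 = -12783716/3*176107 = -2251301873612/3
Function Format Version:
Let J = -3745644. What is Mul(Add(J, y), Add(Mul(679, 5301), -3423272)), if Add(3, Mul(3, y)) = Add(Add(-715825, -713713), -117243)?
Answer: Rational(-2251301873612, 3) ≈ -7.5043e+11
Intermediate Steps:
y = Rational(-1546784, 3) (y = Add(-1, Mul(Rational(1, 3), Add(Add(-715825, -713713), -117243))) = Add(-1, Mul(Rational(1, 3), Add(-1429538, -117243))) = Add(-1, Mul(Rational(1, 3), -1546781)) = Add(-1, Rational(-1546781, 3)) = Rational(-1546784, 3) ≈ -5.1559e+5)
Mul(Add(J, y), Add(Mul(679, 5301), -3423272)) = Mul(Add(-3745644, Rational(-1546784, 3)), Add(Mul(679, 5301), -3423272)) = Mul(Rational(-12783716, 3), Add(3599379, -3423272)) = Mul(Rational(-12783716, 3), 176107) = Rational(-2251301873612, 3)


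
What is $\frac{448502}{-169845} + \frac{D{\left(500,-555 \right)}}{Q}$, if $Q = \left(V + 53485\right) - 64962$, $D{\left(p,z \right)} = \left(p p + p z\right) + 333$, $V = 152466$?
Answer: $- \frac{67848027593}{23946276705} \approx -2.8333$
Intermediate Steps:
$D{\left(p,z \right)} = 333 + p^{2} + p z$ ($D{\left(p,z \right)} = \left(p^{2} + p z\right) + 333 = 333 + p^{2} + p z$)
$Q = 140989$ ($Q = \left(152466 + 53485\right) - 64962 = 205951 - 64962 = 140989$)
$\frac{448502}{-169845} + \frac{D{\left(500,-555 \right)}}{Q} = \frac{448502}{-169845} + \frac{333 + 500^{2} + 500 \left(-555\right)}{140989} = 448502 \left(- \frac{1}{169845}\right) + \left(333 + 250000 - 277500\right) \frac{1}{140989} = - \frac{448502}{169845} - \frac{27167}{140989} = - \frac{67848027593}{23946276705}$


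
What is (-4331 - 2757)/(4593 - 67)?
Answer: -3544/2263 ≈ -1.5661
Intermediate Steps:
(-4331 - 2757)/(4593 - 67) = -7088/4526 = -7088*1/4526 = -3544/2263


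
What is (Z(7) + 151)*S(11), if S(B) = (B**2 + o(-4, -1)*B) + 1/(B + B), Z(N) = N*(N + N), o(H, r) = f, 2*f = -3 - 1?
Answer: 542571/22 ≈ 24662.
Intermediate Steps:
f = -2 (f = (-3 - 1)/2 = (1/2)*(-4) = -2)
o(H, r) = -2
Z(N) = 2*N**2 (Z(N) = N*(2*N) = 2*N**2)
S(B) = B**2 + 1/(2*B) - 2*B (S(B) = (B**2 - 2*B) + 1/(B + B) = (B**2 - 2*B) + 1/(2*B) = B**2 + 1/(2*B) - 2*B)
(Z(7) + 151)*S(11) = (2*7**2 + 151)*(11**2 + (1/2)/11 - 2*11) = (2*49 + 151)*(121 + (1/2)*(1/11) - 22) = (98 + 151)*(121 + 1/22 - 22) = 249*(2179/22) = 542571/22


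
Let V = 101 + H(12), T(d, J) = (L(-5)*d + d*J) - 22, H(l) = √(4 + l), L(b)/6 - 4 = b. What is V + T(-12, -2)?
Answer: 179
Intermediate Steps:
L(b) = 24 + 6*b
T(d, J) = -22 - 6*d + J*d (T(d, J) = ((24 + 6*(-5))*d + d*J) - 22 = ((24 - 30)*d + J*d) - 22 = (-6*d + J*d) - 22 = -22 - 6*d + J*d)
V = 105 (V = 101 + √(4 + 12) = 101 + √16 = 101 + 4 = 105)
V + T(-12, -2) = 105 + (-22 - 6*(-12) - 2*(-12)) = 105 + (-22 + 72 + 24) = 105 + 74 = 179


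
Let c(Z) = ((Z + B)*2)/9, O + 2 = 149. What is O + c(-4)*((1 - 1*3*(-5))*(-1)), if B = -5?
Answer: 179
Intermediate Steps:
O = 147 (O = -2 + 149 = 147)
c(Z) = -10/9 + 2*Z/9 (c(Z) = ((Z - 5)*2)/9 = ((-5 + Z)*2)*(1/9) = (-10 + 2*Z)*(1/9) = -10/9 + 2*Z/9)
O + c(-4)*((1 - 1*3*(-5))*(-1)) = 147 + (-10/9 + (2/9)*(-4))*((1 - 1*3*(-5))*(-1)) = 147 + (-10/9 - 8/9)*((1 - 3*(-5))*(-1)) = 147 - 2*(1 + 15)*(-1) = 147 - 32*(-1) = 147 - 2*(-16) = 147 + 32 = 179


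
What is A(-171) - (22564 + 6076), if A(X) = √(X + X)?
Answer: -28640 + 3*I*√38 ≈ -28640.0 + 18.493*I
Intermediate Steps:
A(X) = √2*√X (A(X) = √(2*X) = √2*√X)
A(-171) - (22564 + 6076) = √2*√(-171) - (22564 + 6076) = √2*(3*I*√19) - 1*28640 = 3*I*√38 - 28640 = -28640 + 3*I*√38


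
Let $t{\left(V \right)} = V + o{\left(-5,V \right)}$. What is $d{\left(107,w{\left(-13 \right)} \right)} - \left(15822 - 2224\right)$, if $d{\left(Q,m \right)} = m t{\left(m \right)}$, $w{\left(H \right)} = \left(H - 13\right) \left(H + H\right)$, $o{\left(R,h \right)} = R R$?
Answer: $460278$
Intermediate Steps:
$o{\left(R,h \right)} = R^{2}$
$w{\left(H \right)} = 2 H \left(-13 + H\right)$ ($w{\left(H \right)} = \left(-13 + H\right) 2 H = 2 H \left(-13 + H\right)$)
$t{\left(V \right)} = 25 + V$ ($t{\left(V \right)} = V + \left(-5\right)^{2} = V + 25 = 25 + V$)
$d{\left(Q,m \right)} = m \left(25 + m\right)$
$d{\left(107,w{\left(-13 \right)} \right)} - \left(15822 - 2224\right) = 2 \left(-13\right) \left(-13 - 13\right) \left(25 + 2 \left(-13\right) \left(-13 - 13\right)\right) - \left(15822 - 2224\right) = 2 \left(-13\right) \left(-26\right) \left(25 + 2 \left(-13\right) \left(-26\right)\right) - \left(15822 - 2224\right) = 676 \left(25 + 676\right) - 13598 = 676 \cdot 701 - 13598 = 473876 - 13598 = 460278$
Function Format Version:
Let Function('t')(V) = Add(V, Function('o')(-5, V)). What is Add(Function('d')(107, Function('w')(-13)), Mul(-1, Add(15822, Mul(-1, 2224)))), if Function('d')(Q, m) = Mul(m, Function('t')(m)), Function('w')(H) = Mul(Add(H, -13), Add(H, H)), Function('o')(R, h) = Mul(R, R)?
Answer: 460278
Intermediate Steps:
Function('o')(R, h) = Pow(R, 2)
Function('w')(H) = Mul(2, H, Add(-13, H)) (Function('w')(H) = Mul(Add(-13, H), Mul(2, H)) = Mul(2, H, Add(-13, H)))
Function('t')(V) = Add(25, V) (Function('t')(V) = Add(V, Pow(-5, 2)) = Add(V, 25) = Add(25, V))
Function('d')(Q, m) = Mul(m, Add(25, m))
Add(Function('d')(107, Function('w')(-13)), Mul(-1, Add(15822, Mul(-1, 2224)))) = Add(Mul(Mul(2, -13, Add(-13, -13)), Add(25, Mul(2, -13, Add(-13, -13)))), Mul(-1, Add(15822, Mul(-1, 2224)))) = Add(Mul(Mul(2, -13, -26), Add(25, Mul(2, -13, -26))), Mul(-1, Add(15822, -2224))) = Add(Mul(676, Add(25, 676)), Mul(-1, 13598)) = Add(Mul(676, 701), -13598) = Add(473876, -13598) = 460278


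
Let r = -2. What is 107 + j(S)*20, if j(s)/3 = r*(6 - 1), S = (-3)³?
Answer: -493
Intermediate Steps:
S = -27
j(s) = -30 (j(s) = 3*(-2*(6 - 1)) = 3*(-2*5) = 3*(-10) = -30)
107 + j(S)*20 = 107 - 30*20 = 107 - 600 = -493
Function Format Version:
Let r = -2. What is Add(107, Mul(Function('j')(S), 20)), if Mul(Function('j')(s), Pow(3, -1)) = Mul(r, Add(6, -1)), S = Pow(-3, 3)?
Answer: -493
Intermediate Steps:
S = -27
Function('j')(s) = -30 (Function('j')(s) = Mul(3, Mul(-2, Add(6, -1))) = Mul(3, Mul(-2, 5)) = Mul(3, -10) = -30)
Add(107, Mul(Function('j')(S), 20)) = Add(107, Mul(-30, 20)) = Add(107, -600) = -493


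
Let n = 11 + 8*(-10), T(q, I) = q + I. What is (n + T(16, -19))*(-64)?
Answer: 4608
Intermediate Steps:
T(q, I) = I + q
n = -69 (n = 11 - 80 = -69)
(n + T(16, -19))*(-64) = (-69 + (-19 + 16))*(-64) = (-69 - 3)*(-64) = -72*(-64) = 4608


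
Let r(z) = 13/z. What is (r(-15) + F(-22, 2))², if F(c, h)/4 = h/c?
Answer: 41209/27225 ≈ 1.5136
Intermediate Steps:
F(c, h) = 4*h/c (F(c, h) = 4*(h/c) = 4*h/c)
(r(-15) + F(-22, 2))² = (13/(-15) + 4*2/(-22))² = (13*(-1/15) + 4*2*(-1/22))² = (-13/15 - 4/11)² = (-203/165)² = 41209/27225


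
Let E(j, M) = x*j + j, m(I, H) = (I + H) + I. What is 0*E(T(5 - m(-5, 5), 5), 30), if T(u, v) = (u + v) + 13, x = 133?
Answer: 0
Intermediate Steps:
m(I, H) = H + 2*I (m(I, H) = (H + I) + I = H + 2*I)
T(u, v) = 13 + u + v
E(j, M) = 134*j (E(j, M) = 133*j + j = 134*j)
0*E(T(5 - m(-5, 5), 5), 30) = 0*(134*(13 + (5 - (5 + 2*(-5))) + 5)) = 0*(134*(13 + (5 - (5 - 10)) + 5)) = 0*(134*(13 + (5 - 1*(-5)) + 5)) = 0*(134*(13 + (5 + 5) + 5)) = 0*(134*(13 + 10 + 5)) = 0*(134*28) = 0*3752 = 0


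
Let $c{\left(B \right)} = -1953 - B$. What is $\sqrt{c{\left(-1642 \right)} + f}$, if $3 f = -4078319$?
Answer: $\frac{2 i \sqrt{3059439}}{3} \approx 1166.1 i$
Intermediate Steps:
$f = - \frac{4078319}{3}$ ($f = \frac{1}{3} \left(-4078319\right) = - \frac{4078319}{3} \approx -1.3594 \cdot 10^{6}$)
$\sqrt{c{\left(-1642 \right)} + f} = \sqrt{\left(-1953 - -1642\right) - \frac{4078319}{3}} = \sqrt{\left(-1953 + 1642\right) - \frac{4078319}{3}} = \sqrt{-311 - \frac{4078319}{3}} = \sqrt{- \frac{4079252}{3}} = \frac{2 i \sqrt{3059439}}{3}$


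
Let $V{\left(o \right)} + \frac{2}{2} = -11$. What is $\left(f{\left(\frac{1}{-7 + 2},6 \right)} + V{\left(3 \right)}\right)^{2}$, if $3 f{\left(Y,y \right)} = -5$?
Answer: $\frac{1681}{9} \approx 186.78$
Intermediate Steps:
$V{\left(o \right)} = -12$ ($V{\left(o \right)} = -1 - 11 = -12$)
$f{\left(Y,y \right)} = - \frac{5}{3}$ ($f{\left(Y,y \right)} = \frac{1}{3} \left(-5\right) = - \frac{5}{3}$)
$\left(f{\left(\frac{1}{-7 + 2},6 \right)} + V{\left(3 \right)}\right)^{2} = \left(- \frac{5}{3} - 12\right)^{2} = \left(- \frac{41}{3}\right)^{2} = \frac{1681}{9}$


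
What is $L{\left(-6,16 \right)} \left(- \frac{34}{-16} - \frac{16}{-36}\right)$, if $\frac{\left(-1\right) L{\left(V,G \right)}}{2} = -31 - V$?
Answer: $\frac{4625}{36} \approx 128.47$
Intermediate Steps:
$L{\left(V,G \right)} = 62 + 2 V$ ($L{\left(V,G \right)} = - 2 \left(-31 - V\right) = 62 + 2 V$)
$L{\left(-6,16 \right)} \left(- \frac{34}{-16} - \frac{16}{-36}\right) = \left(62 + 2 \left(-6\right)\right) \left(- \frac{34}{-16} - \frac{16}{-36}\right) = \left(62 - 12\right) \left(\left(-34\right) \left(- \frac{1}{16}\right) - - \frac{4}{9}\right) = 50 \left(\frac{17}{8} + \frac{4}{9}\right) = 50 \cdot \frac{185}{72} = \frac{4625}{36}$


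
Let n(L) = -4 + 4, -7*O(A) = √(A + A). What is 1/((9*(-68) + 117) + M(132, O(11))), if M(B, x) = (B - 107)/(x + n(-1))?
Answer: -2178/1071985 + 7*√22/214397 ≈ -0.0018786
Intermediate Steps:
O(A) = -√2*√A/7 (O(A) = -√(A + A)/7 = -√2*√A/7)
n(L) = 0
M(B, x) = (-107 + B)/x (M(B, x) = (B - 107)/(x + 0) = (-107 + B)/x)
1/((9*(-68) + 117) + M(132, O(11))) = 1/((9*(-68) + 117) + (-107 + 132)/((-√2*√11/7))) = 1/((-612 + 117) + 25/(-√22/7)) = 1/(-495 - 7*√22/22*25) = 1/(-495 - 175*√22/22)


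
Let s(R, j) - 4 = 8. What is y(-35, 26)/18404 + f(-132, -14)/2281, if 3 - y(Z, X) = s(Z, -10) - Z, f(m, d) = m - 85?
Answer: -1023508/10494881 ≈ -0.097525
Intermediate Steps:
f(m, d) = -85 + m
s(R, j) = 12 (s(R, j) = 4 + 8 = 12)
y(Z, X) = -9 + Z (y(Z, X) = 3 - (12 - Z) = 3 + (-12 + Z) = -9 + Z)
y(-35, 26)/18404 + f(-132, -14)/2281 = (-9 - 35)/18404 + (-85 - 132)/2281 = -44*1/18404 - 217*1/2281 = -11/4601 - 217/2281 = -1023508/10494881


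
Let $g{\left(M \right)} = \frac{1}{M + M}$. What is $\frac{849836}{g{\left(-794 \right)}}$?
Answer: $-1349539568$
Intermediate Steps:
$g{\left(M \right)} = \frac{1}{2 M}$
$\frac{849836}{g{\left(-794 \right)}} = \frac{849836}{\frac{1}{2} \frac{1}{-794}} = \frac{849836}{\frac{1}{2} \left(- \frac{1}{794}\right)} = \frac{849836}{- \frac{1}{1588}} = 849836 \left(-1588\right) = -1349539568$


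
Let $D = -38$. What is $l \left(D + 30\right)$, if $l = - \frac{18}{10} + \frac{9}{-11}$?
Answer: $\frac{1152}{55} \approx 20.945$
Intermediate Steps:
$l = - \frac{144}{55}$ ($l = \left(-18\right) \frac{1}{10} + 9 \left(- \frac{1}{11}\right) = - \frac{9}{5} - \frac{9}{11} = - \frac{144}{55} \approx -2.6182$)
$l \left(D + 30\right) = - \frac{144 \left(-38 + 30\right)}{55} = \left(- \frac{144}{55}\right) \left(-8\right) = \frac{1152}{55}$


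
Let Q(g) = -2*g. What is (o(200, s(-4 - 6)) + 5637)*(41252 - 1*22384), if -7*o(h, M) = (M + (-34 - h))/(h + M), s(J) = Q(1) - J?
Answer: 19357855733/182 ≈ 1.0636e+8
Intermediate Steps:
s(J) = -2 - J (s(J) = -2*1 - J = -2 - J)
o(h, M) = -(-34 + M - h)/(7*(M + h)) (o(h, M) = -(M + (-34 - h))/(7*(h + M)) = -(-34 + M - h)/(7*(M + h)))
(o(200, s(-4 - 6)) + 5637)*(41252 - 1*22384) = ((34 + 200 - (-2 - (-4 - 6)))/(7*((-2 - (-4 - 6)) + 200)) + 5637)*(41252 - 1*22384) = ((34 + 200 - (-2 - 1*(-10)))/(7*((-2 - 1*(-10)) + 200)) + 5637)*(41252 - 22384) = ((34 + 200 - (-2 + 10))/(7*((-2 + 10) + 200)) + 5637)*18868 = ((34 + 200 - 1*8)/(7*(8 + 200)) + 5637)*18868 = ((⅐)*(34 + 200 - 8)/208 + 5637)*18868 = ((⅐)*(1/208)*226 + 5637)*18868 = (113/728 + 5637)*18868 = (4103849/728)*18868 = 19357855733/182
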